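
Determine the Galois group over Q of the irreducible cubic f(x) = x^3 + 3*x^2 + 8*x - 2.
Gal(K/Q) = S_3 (symmetric group of order 6)

Compute the discriminant of x^3 + (3)*x^2 + (8)*x + (-2): Δ = -2228. Since Δ is not a rational square, the Galois group is not contained in A_3; it must be the full S_3 (irreducibility of the cubic rules out anything smaller).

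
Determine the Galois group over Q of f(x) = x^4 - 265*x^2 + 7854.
Gal(K/Q) = V_4 (Klein four-group, Z/2Z × Z/2Z)

f factors as (x^2 - 34)(x^2 - 231), so the splitting field is K = Q(sqrt(34), sqrt(231)). The elements 34, 231, 7854 are all non-squares in Q, so sqrt(34) and sqrt(231) generate independent quadratic extensions. Thus [K:Q] = 4 and Gal(K/Q) is generated by the two order-2 automorphisms sqrt(34) ↦ -sqrt(34) and sqrt(231) ↦ -sqrt(231), giving V_4.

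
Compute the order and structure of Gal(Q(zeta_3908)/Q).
|Gal(Q(zeta_3908)/Q)| = phi(3908) = 1952; group ≅ (Z/3908Z)^* ≅ Z/2Z × Z/976Z

The n-th cyclotomic polynomial Φ_3908(x) is the minimal polynomial of zeta_3908 over Q and has degree phi(3908) = 1952. So Q(zeta_3908) is a degree-1952 Galois extension with Galois group (Z/3908Z)^*. By CRT, (Z/3908Z)^* ≅ (Z/4Z)^* × (Z/977Z)^*. Each prime-power unit group is (Z/4Z)^* ≅ Z/2Z; (Z/977Z)^* ≅ Z/976Z. Hence Gal(Q(zeta_3908)/Q) ≅ Z/2Z × Z/976Z.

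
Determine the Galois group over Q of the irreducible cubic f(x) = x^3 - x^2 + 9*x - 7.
Gal(K/Q) = S_3 (symmetric group of order 6)

Compute the discriminant of x^3 + (-1)*x^2 + (9)*x + (-7): Δ = -3052. Since Δ is not a rational square, the Galois group is not contained in A_3; it must be the full S_3 (irreducibility of the cubic rules out anything smaller).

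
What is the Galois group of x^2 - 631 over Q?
Gal(K/Q) = Z/2Z (cyclic of order 2)

x^2 - 631 is irreducible over Q since 631 is not a rational square. The splitting field Q(sqrt(631)) has degree 2 over Q, and its unique nontrivial automorphism is sqrt(631) ↦ -sqrt(631). Hence Gal(Q(sqrt(631))/Q) = Z/2Z.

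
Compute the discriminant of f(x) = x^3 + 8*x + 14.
Δ = -7340

For a depressed cubic x^3 + p x + q the discriminant is Δ = -4 p^3 - 27 q^2 = -4*(8)^3 - 27*(14)^2 = -2048 - 5292 = -7340.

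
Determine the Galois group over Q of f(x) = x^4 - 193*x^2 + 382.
Gal(K/Q) = V_4 (Klein four-group, Z/2Z × Z/2Z)

f factors as (x^2 - 191)(x^2 - 2), so the splitting field is K = Q(sqrt(191), sqrt(2)). The elements 191, 2, 382 are all non-squares in Q, so sqrt(191) and sqrt(2) generate independent quadratic extensions. Thus [K:Q] = 4 and Gal(K/Q) is generated by the two order-2 automorphisms sqrt(191) ↦ -sqrt(191) and sqrt(2) ↦ -sqrt(2), giving V_4.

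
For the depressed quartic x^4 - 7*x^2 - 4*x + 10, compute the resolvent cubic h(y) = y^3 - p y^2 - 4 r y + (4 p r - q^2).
h(y) = y^3 + 7*y^2 - 40*y - 296

Identify coefficients: p = -7, q = -4, r = 10.
Plug into h(y) = y^3 - p y^2 - 4 r y + (4 p r - q^2):
  h(y) = y^3 - (-7) y^2 - 4*(10) y + (4*(-7)*(10) - (-4)^2)
       = y^3 + (7) y^2 + (-40) y + (-296).
Simplifying: h(y) = y^3 + 7*y^2 - 40*y - 296.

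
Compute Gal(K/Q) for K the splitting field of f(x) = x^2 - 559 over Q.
Gal(K/Q) = Z/2Z (cyclic of order 2)

x^2 - 559 is irreducible over Q since 559 is not a rational square. The splitting field Q(sqrt(559)) has degree 2 over Q, and its unique nontrivial automorphism is sqrt(559) ↦ -sqrt(559). Hence Gal(Q(sqrt(559))/Q) = Z/2Z.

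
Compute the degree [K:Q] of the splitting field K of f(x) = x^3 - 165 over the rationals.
[K:Q] = 6

x^3 - 165 has one real root r = 165^(1/3) and two complex roots r*zeta_3, r*zeta_3^2 where zeta_3 = e^(2*pi*i/3). The splitting field is Q(r, zeta_3). [Q(r):Q] = 3 and [Q(zeta_3):Q] = 2 with gcd = 1, so [Q(r, zeta_3):Q] = 3 * 2 = 6.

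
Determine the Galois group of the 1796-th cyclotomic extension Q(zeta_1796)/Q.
|Gal(Q(zeta_1796)/Q)| = phi(1796) = 896; group ≅ (Z/1796Z)^* ≅ Z/2Z × Z/448Z

The n-th cyclotomic polynomial Φ_1796(x) is the minimal polynomial of zeta_1796 over Q and has degree phi(1796) = 896. So Q(zeta_1796) is a degree-896 Galois extension with Galois group (Z/1796Z)^*. By CRT, (Z/1796Z)^* ≅ (Z/4Z)^* × (Z/449Z)^*. Each prime-power unit group is (Z/4Z)^* ≅ Z/2Z; (Z/449Z)^* ≅ Z/448Z. Hence Gal(Q(zeta_1796)/Q) ≅ Z/2Z × Z/448Z.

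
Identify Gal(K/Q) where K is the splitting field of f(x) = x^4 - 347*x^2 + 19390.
Gal(K/Q) = V_4 (Klein four-group, Z/2Z × Z/2Z)

f factors as (x^2 - 277)(x^2 - 70), so the splitting field is K = Q(sqrt(277), sqrt(70)). The elements 277, 70, 19390 are all non-squares in Q, so sqrt(277) and sqrt(70) generate independent quadratic extensions. Thus [K:Q] = 4 and Gal(K/Q) is generated by the two order-2 automorphisms sqrt(277) ↦ -sqrt(277) and sqrt(70) ↦ -sqrt(70), giving V_4.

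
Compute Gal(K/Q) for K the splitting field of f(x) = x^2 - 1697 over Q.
Gal(K/Q) = Z/2Z (cyclic of order 2)

x^2 - 1697 is irreducible over Q since 1697 is not a rational square. The splitting field Q(sqrt(1697)) has degree 2 over Q, and its unique nontrivial automorphism is sqrt(1697) ↦ -sqrt(1697). Hence Gal(Q(sqrt(1697))/Q) = Z/2Z.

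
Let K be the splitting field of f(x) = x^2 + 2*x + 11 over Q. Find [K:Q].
[K:Q] = 2

The discriminant of x^2 + (2)*x + (11) is b^2 - 4c = 4 - (44) = -40. Since -40 is not a perfect square in Q, the polynomial is irreducible over Q. Its two roots generate a degree-2 extension, so [K:Q] = 2.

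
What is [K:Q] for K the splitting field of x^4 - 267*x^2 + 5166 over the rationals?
[K:Q] = 4

f factors as (x^2 - 21)(x^2 - 246); the splitting field is K = Q(sqrt(21), sqrt(246)). Since 21, 246, and 5166 are all non-squares in Q, the three subfields Q(sqrt(21)), Q(sqrt(246)), Q(sqrt(5166)) are distinct degree-2 extensions, so [K:Q] = 4 (Klein four Galois group).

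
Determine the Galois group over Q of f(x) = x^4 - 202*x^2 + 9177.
Gal(K/Q) = V_4 (Klein four-group, Z/2Z × Z/2Z)

f factors as (x^2 - 133)(x^2 - 69), so the splitting field is K = Q(sqrt(133), sqrt(69)). The elements 133, 69, 9177 are all non-squares in Q, so sqrt(133) and sqrt(69) generate independent quadratic extensions. Thus [K:Q] = 4 and Gal(K/Q) is generated by the two order-2 automorphisms sqrt(133) ↦ -sqrt(133) and sqrt(69) ↦ -sqrt(69), giving V_4.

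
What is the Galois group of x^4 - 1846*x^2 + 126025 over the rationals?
Gal(K/Q) = Z/2Z (cyclic of order 2)

f factors as (x^2 - 1775)(x^2 - 71), so the splitting field is K = Q(sqrt(1775), sqrt(71)). The squarefree part of 1775 is 71 and the squarefree part of 71 is also 71, so sqrt(1775) and sqrt(71) are both rational multiples of sqrt(71). Hence Q(sqrt(1775)) = Q(sqrt(71)) = Q(sqrt(71)), and the splitting field collapses to a single degree-2 extension with Galois group Z/2Z.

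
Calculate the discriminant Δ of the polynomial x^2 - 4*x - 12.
Δ = 64

For a quadratic a x^2 + b x + c the discriminant is Δ = b^2 - 4ac = (-4)^2 - 4*(1)*(-12) = 16 - (-48) = 64.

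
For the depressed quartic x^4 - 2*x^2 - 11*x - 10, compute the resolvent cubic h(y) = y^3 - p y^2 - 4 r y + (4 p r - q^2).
h(y) = y^3 + 2*y^2 + 40*y - 41

Identify coefficients: p = -2, q = -11, r = -10.
Plug into h(y) = y^3 - p y^2 - 4 r y + (4 p r - q^2):
  h(y) = y^3 - (-2) y^2 - 4*(-10) y + (4*(-2)*(-10) - (-11)^2)
       = y^3 + (2) y^2 + (40) y + (-41).
Simplifying: h(y) = y^3 + 2*y^2 + 40*y - 41.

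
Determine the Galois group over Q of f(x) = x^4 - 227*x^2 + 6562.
Gal(K/Q) = V_4 (Klein four-group, Z/2Z × Z/2Z)

f factors as (x^2 - 193)(x^2 - 34), so the splitting field is K = Q(sqrt(193), sqrt(34)). The elements 193, 34, 6562 are all non-squares in Q, so sqrt(193) and sqrt(34) generate independent quadratic extensions. Thus [K:Q] = 4 and Gal(K/Q) is generated by the two order-2 automorphisms sqrt(193) ↦ -sqrt(193) and sqrt(34) ↦ -sqrt(34), giving V_4.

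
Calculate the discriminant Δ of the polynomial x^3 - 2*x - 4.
Δ = -400

For a depressed cubic x^3 + p x + q the discriminant is Δ = -4 p^3 - 27 q^2 = -4*(-2)^3 - 27*(-4)^2 = 32 - 432 = -400.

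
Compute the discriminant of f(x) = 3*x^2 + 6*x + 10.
Δ = -84

For a quadratic a x^2 + b x + c the discriminant is Δ = b^2 - 4ac = (6)^2 - 4*(3)*(10) = 36 - (120) = -84.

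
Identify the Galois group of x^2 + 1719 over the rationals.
Gal(K/Q) = Z/2Z (cyclic of order 2)

x^2 + 1719 is irreducible over Q since -1719 is not a rational square. The splitting field Q(sqrt(-1719)) has degree 2 over Q, and its unique nontrivial automorphism is sqrt(-1719) ↦ -sqrt(-1719). Hence Gal(Q(sqrt(-1719))/Q) = Z/2Z.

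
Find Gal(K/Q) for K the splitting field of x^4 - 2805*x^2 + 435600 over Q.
Gal(K/Q) = Z/2Z (cyclic of order 2)

f factors as (x^2 - 165)(x^2 - 2640), so the splitting field is K = Q(sqrt(165), sqrt(2640)). The squarefree part of 165 is 165 and the squarefree part of 2640 is also 165, so sqrt(165) and sqrt(2640) are both rational multiples of sqrt(165). Hence Q(sqrt(165)) = Q(sqrt(2640)) = Q(sqrt(165)), and the splitting field collapses to a single degree-2 extension with Galois group Z/2Z.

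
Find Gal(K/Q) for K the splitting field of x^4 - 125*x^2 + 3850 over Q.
Gal(K/Q) = V_4 (Klein four-group, Z/2Z × Z/2Z)

f factors as (x^2 - 70)(x^2 - 55), so the splitting field is K = Q(sqrt(70), sqrt(55)). The elements 70, 55, 3850 are all non-squares in Q, so sqrt(70) and sqrt(55) generate independent quadratic extensions. Thus [K:Q] = 4 and Gal(K/Q) is generated by the two order-2 automorphisms sqrt(70) ↦ -sqrt(70) and sqrt(55) ↦ -sqrt(55), giving V_4.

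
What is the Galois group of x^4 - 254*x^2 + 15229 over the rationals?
Gal(K/Q) = V_4 (Klein four-group, Z/2Z × Z/2Z)

f factors as (x^2 - 157)(x^2 - 97), so the splitting field is K = Q(sqrt(157), sqrt(97)). The elements 157, 97, 15229 are all non-squares in Q, so sqrt(157) and sqrt(97) generate independent quadratic extensions. Thus [K:Q] = 4 and Gal(K/Q) is generated by the two order-2 automorphisms sqrt(157) ↦ -sqrt(157) and sqrt(97) ↦ -sqrt(97), giving V_4.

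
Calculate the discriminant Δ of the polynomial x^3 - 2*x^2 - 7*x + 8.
Δ = 2112

For x^3 + a x^2 + b x + c the discriminant is Δ = 18 a b c - 4 a^3 c + a^2 b^2 - 4 b^3 - 27 c^2.
Plug a = -2, b = -7, c = 8:
  18*(-2)*(-7)*(8) - 4*(-2)^3*(8) + (-2)^2*(-7)^2 - 4*(-7)^3 - 27*(8)^2
  = 2016 + (256) + 196 + (1372) + (-1728)
  = 2112.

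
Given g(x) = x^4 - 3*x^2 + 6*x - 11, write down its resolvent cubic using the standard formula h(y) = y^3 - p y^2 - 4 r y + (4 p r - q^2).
h(y) = y^3 + 3*y^2 + 44*y + 96

Identify coefficients: p = -3, q = 6, r = -11.
Plug into h(y) = y^3 - p y^2 - 4 r y + (4 p r - q^2):
  h(y) = y^3 - (-3) y^2 - 4*(-11) y + (4*(-3)*(-11) - (6)^2)
       = y^3 + (3) y^2 + (44) y + (96).
Simplifying: h(y) = y^3 + 3*y^2 + 44*y + 96.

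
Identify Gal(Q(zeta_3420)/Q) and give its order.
|Gal(Q(zeta_3420)/Q)| = phi(3420) = 864; group ≅ (Z/3420Z)^* ≅ Z/2Z × Z/4Z × Z/6Z × Z/18Z

The n-th cyclotomic polynomial Φ_3420(x) is the minimal polynomial of zeta_3420 over Q and has degree phi(3420) = 864. So Q(zeta_3420) is a degree-864 Galois extension with Galois group (Z/3420Z)^*. By CRT, (Z/3420Z)^* ≅ (Z/4Z)^* × (Z/9Z)^* × (Z/5Z)^* × (Z/19Z)^*. Each prime-power unit group is (Z/4Z)^* ≅ Z/2Z; (Z/9Z)^* ≅ Z/6Z; (Z/5Z)^* ≅ Z/4Z; (Z/19Z)^* ≅ Z/18Z. Hence Gal(Q(zeta_3420)/Q) ≅ Z/2Z × Z/4Z × Z/6Z × Z/18Z.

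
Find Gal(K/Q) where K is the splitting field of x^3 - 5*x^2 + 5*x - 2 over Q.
Gal(K/Q) = S_3 (symmetric group of order 6)

Compute the discriminant of x^3 + (-5)*x^2 + (5)*x + (-2): Δ = -83. Since Δ is not a rational square, the Galois group is not contained in A_3; it must be the full S_3 (irreducibility of the cubic rules out anything smaller).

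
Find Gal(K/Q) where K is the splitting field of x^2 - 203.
Gal(K/Q) = Z/2Z (cyclic of order 2)

x^2 - 203 is irreducible over Q since 203 is not a rational square. The splitting field Q(sqrt(203)) has degree 2 over Q, and its unique nontrivial automorphism is sqrt(203) ↦ -sqrt(203). Hence Gal(Q(sqrt(203))/Q) = Z/2Z.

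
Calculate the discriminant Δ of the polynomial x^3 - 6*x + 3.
Δ = 621

For x^3 + a x^2 + b x + c the discriminant is Δ = 18 a b c - 4 a^3 c + a^2 b^2 - 4 b^3 - 27 c^2.
Plug a = 0, b = -6, c = 3:
  18*(0)*(-6)*(3) - 4*(0)^3*(3) + (0)^2*(-6)^2 - 4*(-6)^3 - 27*(3)^2
  = 0 + (0) + 0 + (864) + (-243)
  = 621.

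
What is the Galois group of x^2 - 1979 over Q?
Gal(K/Q) = Z/2Z (cyclic of order 2)

x^2 - 1979 is irreducible over Q since 1979 is not a rational square. The splitting field Q(sqrt(1979)) has degree 2 over Q, and its unique nontrivial automorphism is sqrt(1979) ↦ -sqrt(1979). Hence Gal(Q(sqrt(1979))/Q) = Z/2Z.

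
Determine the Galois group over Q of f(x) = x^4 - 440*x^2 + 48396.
Gal(K/Q) = V_4 (Klein four-group, Z/2Z × Z/2Z)

f factors as (x^2 - 222)(x^2 - 218), so the splitting field is K = Q(sqrt(222), sqrt(218)). The elements 222, 218, 48396 are all non-squares in Q, so sqrt(222) and sqrt(218) generate independent quadratic extensions. Thus [K:Q] = 4 and Gal(K/Q) is generated by the two order-2 automorphisms sqrt(222) ↦ -sqrt(222) and sqrt(218) ↦ -sqrt(218), giving V_4.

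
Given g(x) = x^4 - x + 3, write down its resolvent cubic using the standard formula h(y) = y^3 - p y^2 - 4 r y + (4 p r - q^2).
h(y) = y^3 - 12*y - 1

Identify coefficients: p = 0, q = -1, r = 3.
Plug into h(y) = y^3 - p y^2 - 4 r y + (4 p r - q^2):
  h(y) = y^3 - (0) y^2 - 4*(3) y + (4*(0)*(3) - (-1)^2)
       = y^3 + (0) y^2 + (-12) y + (-1).
Simplifying: h(y) = y^3 - 12*y - 1.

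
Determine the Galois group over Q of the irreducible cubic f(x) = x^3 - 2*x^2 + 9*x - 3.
Gal(K/Q) = S_3 (symmetric group of order 6)

Compute the discriminant of x^3 + (-2)*x^2 + (9)*x + (-3): Δ = -1959. Since Δ is not a rational square, the Galois group is not contained in A_3; it must be the full S_3 (irreducibility of the cubic rules out anything smaller).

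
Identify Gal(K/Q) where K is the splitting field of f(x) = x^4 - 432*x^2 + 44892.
Gal(K/Q) = V_4 (Klein four-group, Z/2Z × Z/2Z)

f factors as (x^2 - 258)(x^2 - 174), so the splitting field is K = Q(sqrt(258), sqrt(174)). The elements 258, 174, 44892 are all non-squares in Q, so sqrt(258) and sqrt(174) generate independent quadratic extensions. Thus [K:Q] = 4 and Gal(K/Q) is generated by the two order-2 automorphisms sqrt(258) ↦ -sqrt(258) and sqrt(174) ↦ -sqrt(174), giving V_4.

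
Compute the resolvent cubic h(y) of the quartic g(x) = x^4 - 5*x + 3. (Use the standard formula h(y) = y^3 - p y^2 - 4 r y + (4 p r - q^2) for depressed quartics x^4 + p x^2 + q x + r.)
h(y) = y^3 - 12*y - 25

Identify coefficients: p = 0, q = -5, r = 3.
Plug into h(y) = y^3 - p y^2 - 4 r y + (4 p r - q^2):
  h(y) = y^3 - (0) y^2 - 4*(3) y + (4*(0)*(3) - (-5)^2)
       = y^3 + (0) y^2 + (-12) y + (-25).
Simplifying: h(y) = y^3 - 12*y - 25.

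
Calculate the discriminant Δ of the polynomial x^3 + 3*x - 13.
Δ = -4671

For a depressed cubic x^3 + p x + q the discriminant is Δ = -4 p^3 - 27 q^2 = -4*(3)^3 - 27*(-13)^2 = -108 - 4563 = -4671.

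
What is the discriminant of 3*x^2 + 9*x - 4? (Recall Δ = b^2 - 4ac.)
Δ = 129

For a quadratic a x^2 + b x + c the discriminant is Δ = b^2 - 4ac = (9)^2 - 4*(3)*(-4) = 81 - (-48) = 129.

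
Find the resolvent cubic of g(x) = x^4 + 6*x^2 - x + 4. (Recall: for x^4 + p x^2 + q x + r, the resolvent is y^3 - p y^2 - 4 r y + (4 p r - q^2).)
h(y) = y^3 - 6*y^2 - 16*y + 95

Identify coefficients: p = 6, q = -1, r = 4.
Plug into h(y) = y^3 - p y^2 - 4 r y + (4 p r - q^2):
  h(y) = y^3 - (6) y^2 - 4*(4) y + (4*(6)*(4) - (-1)^2)
       = y^3 + (-6) y^2 + (-16) y + (95).
Simplifying: h(y) = y^3 - 6*y^2 - 16*y + 95.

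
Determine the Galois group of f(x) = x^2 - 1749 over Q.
Gal(K/Q) = Z/2Z (cyclic of order 2)

x^2 - 1749 is irreducible over Q since 1749 is not a rational square. The splitting field Q(sqrt(1749)) has degree 2 over Q, and its unique nontrivial automorphism is sqrt(1749) ↦ -sqrt(1749). Hence Gal(Q(sqrt(1749))/Q) = Z/2Z.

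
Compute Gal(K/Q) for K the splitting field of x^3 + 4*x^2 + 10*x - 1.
Gal(K/Q) = S_3 (symmetric group of order 6)

Compute the discriminant of x^3 + (4)*x^2 + (10)*x + (-1): Δ = -2891. Since Δ is not a rational square, the Galois group is not contained in A_3; it must be the full S_3 (irreducibility of the cubic rules out anything smaller).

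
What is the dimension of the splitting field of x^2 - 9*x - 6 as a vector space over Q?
[K:Q] = 2

The discriminant of x^2 + (-9)*x + (-6) is b^2 - 4c = 81 - (-24) = 105. Since 105 is not a perfect square in Q, the polynomial is irreducible over Q. Its two roots generate a degree-2 extension, so [K:Q] = 2.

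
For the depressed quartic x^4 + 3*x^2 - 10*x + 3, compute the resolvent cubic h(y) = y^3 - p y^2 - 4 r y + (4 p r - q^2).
h(y) = y^3 - 3*y^2 - 12*y - 64

Identify coefficients: p = 3, q = -10, r = 3.
Plug into h(y) = y^3 - p y^2 - 4 r y + (4 p r - q^2):
  h(y) = y^3 - (3) y^2 - 4*(3) y + (4*(3)*(3) - (-10)^2)
       = y^3 + (-3) y^2 + (-12) y + (-64).
Simplifying: h(y) = y^3 - 3*y^2 - 12*y - 64.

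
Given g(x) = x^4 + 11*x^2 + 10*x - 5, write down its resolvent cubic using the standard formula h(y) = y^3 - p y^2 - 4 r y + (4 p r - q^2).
h(y) = y^3 - 11*y^2 + 20*y - 320

Identify coefficients: p = 11, q = 10, r = -5.
Plug into h(y) = y^3 - p y^2 - 4 r y + (4 p r - q^2):
  h(y) = y^3 - (11) y^2 - 4*(-5) y + (4*(11)*(-5) - (10)^2)
       = y^3 + (-11) y^2 + (20) y + (-320).
Simplifying: h(y) = y^3 - 11*y^2 + 20*y - 320.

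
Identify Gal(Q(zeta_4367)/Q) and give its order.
|Gal(Q(zeta_4367)/Q)| = phi(4367) = 3960; group ≅ (Z/4367Z)^* ≅ Z/10Z × Z/396Z

The n-th cyclotomic polynomial Φ_4367(x) is the minimal polynomial of zeta_4367 over Q and has degree phi(4367) = 3960. So Q(zeta_4367) is a degree-3960 Galois extension with Galois group (Z/4367Z)^*. By CRT, (Z/4367Z)^* ≅ (Z/11Z)^* × (Z/397Z)^*. Each prime-power unit group is (Z/11Z)^* ≅ Z/10Z; (Z/397Z)^* ≅ Z/396Z. Hence Gal(Q(zeta_4367)/Q) ≅ Z/10Z × Z/396Z.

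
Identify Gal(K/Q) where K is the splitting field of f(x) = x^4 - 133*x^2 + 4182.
Gal(K/Q) = V_4 (Klein four-group, Z/2Z × Z/2Z)

f factors as (x^2 - 51)(x^2 - 82), so the splitting field is K = Q(sqrt(51), sqrt(82)). The elements 51, 82, 4182 are all non-squares in Q, so sqrt(51) and sqrt(82) generate independent quadratic extensions. Thus [K:Q] = 4 and Gal(K/Q) is generated by the two order-2 automorphisms sqrt(51) ↦ -sqrt(51) and sqrt(82) ↦ -sqrt(82), giving V_4.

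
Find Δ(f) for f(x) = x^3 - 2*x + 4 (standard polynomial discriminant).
Δ = -400

For a depressed cubic x^3 + p x + q the discriminant is Δ = -4 p^3 - 27 q^2 = -4*(-2)^3 - 27*(4)^2 = 32 - 432 = -400.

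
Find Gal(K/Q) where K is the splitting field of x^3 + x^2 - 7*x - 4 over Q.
Gal(K/Q) = S_3 (symmetric group of order 6)

Compute the discriminant of x^3 + (1)*x^2 + (-7)*x + (-4): Δ = 1509. Since Δ is not a rational square, the Galois group is not contained in A_3; it must be the full S_3 (irreducibility of the cubic rules out anything smaller).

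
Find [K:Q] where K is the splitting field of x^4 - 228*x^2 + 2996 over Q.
[K:Q] = 4

f factors as (x^2 - 14)(x^2 - 214); the splitting field is K = Q(sqrt(14), sqrt(214)). Since 14, 214, and 2996 are all non-squares in Q, the three subfields Q(sqrt(14)), Q(sqrt(214)), Q(sqrt(2996)) are distinct degree-2 extensions, so [K:Q] = 4 (Klein four Galois group).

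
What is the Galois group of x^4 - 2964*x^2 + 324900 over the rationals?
Gal(K/Q) = Z/2Z (cyclic of order 2)

f factors as (x^2 - 2850)(x^2 - 114), so the splitting field is K = Q(sqrt(2850), sqrt(114)). The squarefree part of 2850 is 114 and the squarefree part of 114 is also 114, so sqrt(2850) and sqrt(114) are both rational multiples of sqrt(114). Hence Q(sqrt(2850)) = Q(sqrt(114)) = Q(sqrt(114)), and the splitting field collapses to a single degree-2 extension with Galois group Z/2Z.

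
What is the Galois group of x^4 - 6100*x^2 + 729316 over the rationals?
Gal(K/Q) = Z/2Z (cyclic of order 2)

f factors as (x^2 - 122)(x^2 - 5978), so the splitting field is K = Q(sqrt(122), sqrt(5978)). The squarefree part of 122 is 122 and the squarefree part of 5978 is also 122, so sqrt(122) and sqrt(5978) are both rational multiples of sqrt(122). Hence Q(sqrt(122)) = Q(sqrt(5978)) = Q(sqrt(122)), and the splitting field collapses to a single degree-2 extension with Galois group Z/2Z.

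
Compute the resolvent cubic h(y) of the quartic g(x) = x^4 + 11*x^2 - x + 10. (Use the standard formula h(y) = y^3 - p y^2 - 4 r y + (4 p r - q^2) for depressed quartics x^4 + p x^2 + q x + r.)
h(y) = y^3 - 11*y^2 - 40*y + 439

Identify coefficients: p = 11, q = -1, r = 10.
Plug into h(y) = y^3 - p y^2 - 4 r y + (4 p r - q^2):
  h(y) = y^3 - (11) y^2 - 4*(10) y + (4*(11)*(10) - (-1)^2)
       = y^3 + (-11) y^2 + (-40) y + (439).
Simplifying: h(y) = y^3 - 11*y^2 - 40*y + 439.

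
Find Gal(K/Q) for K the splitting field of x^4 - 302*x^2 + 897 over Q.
Gal(K/Q) = V_4 (Klein four-group, Z/2Z × Z/2Z)

f factors as (x^2 - 299)(x^2 - 3), so the splitting field is K = Q(sqrt(299), sqrt(3)). The elements 299, 3, 897 are all non-squares in Q, so sqrt(299) and sqrt(3) generate independent quadratic extensions. Thus [K:Q] = 4 and Gal(K/Q) is generated by the two order-2 automorphisms sqrt(299) ↦ -sqrt(299) and sqrt(3) ↦ -sqrt(3), giving V_4.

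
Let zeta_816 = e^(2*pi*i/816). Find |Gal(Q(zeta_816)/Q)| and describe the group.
|Gal(Q(zeta_816)/Q)| = phi(816) = 256; group ≅ (Z/816Z)^* ≅ Z/2Z × Z/2Z × Z/4Z × Z/16Z

The n-th cyclotomic polynomial Φ_816(x) is the minimal polynomial of zeta_816 over Q and has degree phi(816) = 256. So Q(zeta_816) is a degree-256 Galois extension with Galois group (Z/816Z)^*. By CRT, (Z/816Z)^* ≅ (Z/16Z)^* × (Z/3Z)^* × (Z/17Z)^*. Each prime-power unit group is (Z/16Z)^* ≅ Z/2Z × Z/4Z; (Z/3Z)^* ≅ Z/2Z; (Z/17Z)^* ≅ Z/16Z. Hence Gal(Q(zeta_816)/Q) ≅ Z/2Z × Z/2Z × Z/4Z × Z/16Z.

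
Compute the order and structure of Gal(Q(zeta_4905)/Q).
|Gal(Q(zeta_4905)/Q)| = phi(4905) = 2592; group ≅ (Z/4905Z)^* ≅ Z/4Z × Z/6Z × Z/108Z

The n-th cyclotomic polynomial Φ_4905(x) is the minimal polynomial of zeta_4905 over Q and has degree phi(4905) = 2592. So Q(zeta_4905) is a degree-2592 Galois extension with Galois group (Z/4905Z)^*. By CRT, (Z/4905Z)^* ≅ (Z/9Z)^* × (Z/5Z)^* × (Z/109Z)^*. Each prime-power unit group is (Z/9Z)^* ≅ Z/6Z; (Z/5Z)^* ≅ Z/4Z; (Z/109Z)^* ≅ Z/108Z. Hence Gal(Q(zeta_4905)/Q) ≅ Z/4Z × Z/6Z × Z/108Z.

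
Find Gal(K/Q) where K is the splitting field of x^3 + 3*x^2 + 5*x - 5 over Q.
Gal(K/Q) = S_3 (symmetric group of order 6)

Compute the discriminant of x^3 + (3)*x^2 + (5)*x + (-5): Δ = -1760. Since Δ is not a rational square, the Galois group is not contained in A_3; it must be the full S_3 (irreducibility of the cubic rules out anything smaller).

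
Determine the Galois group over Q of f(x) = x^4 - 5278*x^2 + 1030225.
Gal(K/Q) = Z/2Z (cyclic of order 2)

f factors as (x^2 - 203)(x^2 - 5075), so the splitting field is K = Q(sqrt(203), sqrt(5075)). The squarefree part of 203 is 203 and the squarefree part of 5075 is also 203, so sqrt(203) and sqrt(5075) are both rational multiples of sqrt(203). Hence Q(sqrt(203)) = Q(sqrt(5075)) = Q(sqrt(203)), and the splitting field collapses to a single degree-2 extension with Galois group Z/2Z.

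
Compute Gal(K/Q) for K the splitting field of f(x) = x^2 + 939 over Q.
Gal(K/Q) = Z/2Z (cyclic of order 2)

x^2 + 939 is irreducible over Q since -939 is not a rational square. The splitting field Q(sqrt(-939)) has degree 2 over Q, and its unique nontrivial automorphism is sqrt(-939) ↦ -sqrt(-939). Hence Gal(Q(sqrt(-939))/Q) = Z/2Z.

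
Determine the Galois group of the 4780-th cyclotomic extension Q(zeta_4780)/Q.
|Gal(Q(zeta_4780)/Q)| = phi(4780) = 1904; group ≅ (Z/4780Z)^* ≅ Z/2Z × Z/4Z × Z/238Z

The n-th cyclotomic polynomial Φ_4780(x) is the minimal polynomial of zeta_4780 over Q and has degree phi(4780) = 1904. So Q(zeta_4780) is a degree-1904 Galois extension with Galois group (Z/4780Z)^*. By CRT, (Z/4780Z)^* ≅ (Z/4Z)^* × (Z/5Z)^* × (Z/239Z)^*. Each prime-power unit group is (Z/4Z)^* ≅ Z/2Z; (Z/5Z)^* ≅ Z/4Z; (Z/239Z)^* ≅ Z/238Z. Hence Gal(Q(zeta_4780)/Q) ≅ Z/2Z × Z/4Z × Z/238Z.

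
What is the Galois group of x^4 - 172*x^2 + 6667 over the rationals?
Gal(K/Q) = V_4 (Klein four-group, Z/2Z × Z/2Z)

f factors as (x^2 - 59)(x^2 - 113), so the splitting field is K = Q(sqrt(59), sqrt(113)). The elements 59, 113, 6667 are all non-squares in Q, so sqrt(59) and sqrt(113) generate independent quadratic extensions. Thus [K:Q] = 4 and Gal(K/Q) is generated by the two order-2 automorphisms sqrt(59) ↦ -sqrt(59) and sqrt(113) ↦ -sqrt(113), giving V_4.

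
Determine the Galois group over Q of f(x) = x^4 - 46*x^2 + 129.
Gal(K/Q) = V_4 (Klein four-group, Z/2Z × Z/2Z)

f factors as (x^2 - 43)(x^2 - 3), so the splitting field is K = Q(sqrt(43), sqrt(3)). The elements 43, 3, 129 are all non-squares in Q, so sqrt(43) and sqrt(3) generate independent quadratic extensions. Thus [K:Q] = 4 and Gal(K/Q) is generated by the two order-2 automorphisms sqrt(43) ↦ -sqrt(43) and sqrt(3) ↦ -sqrt(3), giving V_4.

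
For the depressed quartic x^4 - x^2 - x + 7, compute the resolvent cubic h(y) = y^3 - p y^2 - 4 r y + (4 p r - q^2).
h(y) = y^3 + y^2 - 28*y - 29

Identify coefficients: p = -1, q = -1, r = 7.
Plug into h(y) = y^3 - p y^2 - 4 r y + (4 p r - q^2):
  h(y) = y^3 - (-1) y^2 - 4*(7) y + (4*(-1)*(7) - (-1)^2)
       = y^3 + (1) y^2 + (-28) y + (-29).
Simplifying: h(y) = y^3 + y^2 - 28*y - 29.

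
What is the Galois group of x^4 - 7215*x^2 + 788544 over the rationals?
Gal(K/Q) = Z/2Z (cyclic of order 2)

f factors as (x^2 - 111)(x^2 - 7104), so the splitting field is K = Q(sqrt(111), sqrt(7104)). The squarefree part of 111 is 111 and the squarefree part of 7104 is also 111, so sqrt(111) and sqrt(7104) are both rational multiples of sqrt(111). Hence Q(sqrt(111)) = Q(sqrt(7104)) = Q(sqrt(111)), and the splitting field collapses to a single degree-2 extension with Galois group Z/2Z.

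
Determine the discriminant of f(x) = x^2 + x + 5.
Δ = -19

For a quadratic a x^2 + b x + c the discriminant is Δ = b^2 - 4ac = (1)^2 - 4*(1)*(5) = 1 - (20) = -19.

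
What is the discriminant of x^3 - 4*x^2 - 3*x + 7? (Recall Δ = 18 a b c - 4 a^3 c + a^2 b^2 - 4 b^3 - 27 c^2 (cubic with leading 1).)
Δ = 2233

For x^3 + a x^2 + b x + c the discriminant is Δ = 18 a b c - 4 a^3 c + a^2 b^2 - 4 b^3 - 27 c^2.
Plug a = -4, b = -3, c = 7:
  18*(-4)*(-3)*(7) - 4*(-4)^3*(7) + (-4)^2*(-3)^2 - 4*(-3)^3 - 27*(7)^2
  = 1512 + (1792) + 144 + (108) + (-1323)
  = 2233.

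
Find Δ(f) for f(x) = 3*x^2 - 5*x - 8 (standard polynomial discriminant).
Δ = 121

For a quadratic a x^2 + b x + c the discriminant is Δ = b^2 - 4ac = (-5)^2 - 4*(3)*(-8) = 25 - (-96) = 121.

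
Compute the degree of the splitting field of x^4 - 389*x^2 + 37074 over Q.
[K:Q] = 4

f factors as (x^2 - 167)(x^2 - 222); the splitting field is K = Q(sqrt(167), sqrt(222)). Since 167, 222, and 37074 are all non-squares in Q, the three subfields Q(sqrt(167)), Q(sqrt(222)), Q(sqrt(37074)) are distinct degree-2 extensions, so [K:Q] = 4 (Klein four Galois group).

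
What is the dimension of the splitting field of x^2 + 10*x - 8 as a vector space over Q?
[K:Q] = 2

The discriminant of x^2 + (10)*x + (-8) is b^2 - 4c = 100 - (-32) = 132. Since 132 is not a perfect square in Q, the polynomial is irreducible over Q. Its two roots generate a degree-2 extension, so [K:Q] = 2.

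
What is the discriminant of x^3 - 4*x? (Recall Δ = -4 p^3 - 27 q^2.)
Δ = 256

For a depressed cubic x^3 + p x + q the discriminant is Δ = -4 p^3 - 27 q^2 = -4*(-4)^3 - 27*(0)^2 = 256 - 0 = 256.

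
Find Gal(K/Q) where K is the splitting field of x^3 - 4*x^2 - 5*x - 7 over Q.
Gal(K/Q) = S_3 (symmetric group of order 6)

Compute the discriminant of x^3 + (-4)*x^2 + (-5)*x + (-7): Δ = -4735. Since Δ is not a rational square, the Galois group is not contained in A_3; it must be the full S_3 (irreducibility of the cubic rules out anything smaller).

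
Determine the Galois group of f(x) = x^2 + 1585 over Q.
Gal(K/Q) = Z/2Z (cyclic of order 2)

x^2 + 1585 is irreducible over Q since -1585 is not a rational square. The splitting field Q(sqrt(-1585)) has degree 2 over Q, and its unique nontrivial automorphism is sqrt(-1585) ↦ -sqrt(-1585). Hence Gal(Q(sqrt(-1585))/Q) = Z/2Z.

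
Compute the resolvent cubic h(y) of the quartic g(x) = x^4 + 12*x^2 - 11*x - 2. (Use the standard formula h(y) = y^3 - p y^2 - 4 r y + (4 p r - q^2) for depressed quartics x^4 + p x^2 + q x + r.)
h(y) = y^3 - 12*y^2 + 8*y - 217

Identify coefficients: p = 12, q = -11, r = -2.
Plug into h(y) = y^3 - p y^2 - 4 r y + (4 p r - q^2):
  h(y) = y^3 - (12) y^2 - 4*(-2) y + (4*(12)*(-2) - (-11)^2)
       = y^3 + (-12) y^2 + (8) y + (-217).
Simplifying: h(y) = y^3 - 12*y^2 + 8*y - 217.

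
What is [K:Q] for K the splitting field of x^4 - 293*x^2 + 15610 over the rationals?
[K:Q] = 4

f factors as (x^2 - 70)(x^2 - 223); the splitting field is K = Q(sqrt(70), sqrt(223)). Since 70, 223, and 15610 are all non-squares in Q, the three subfields Q(sqrt(70)), Q(sqrt(223)), Q(sqrt(15610)) are distinct degree-2 extensions, so [K:Q] = 4 (Klein four Galois group).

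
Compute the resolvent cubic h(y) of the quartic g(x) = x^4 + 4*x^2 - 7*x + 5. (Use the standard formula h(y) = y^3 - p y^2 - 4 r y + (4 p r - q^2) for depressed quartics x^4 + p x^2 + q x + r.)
h(y) = y^3 - 4*y^2 - 20*y + 31

Identify coefficients: p = 4, q = -7, r = 5.
Plug into h(y) = y^3 - p y^2 - 4 r y + (4 p r - q^2):
  h(y) = y^3 - (4) y^2 - 4*(5) y + (4*(4)*(5) - (-7)^2)
       = y^3 + (-4) y^2 + (-20) y + (31).
Simplifying: h(y) = y^3 - 4*y^2 - 20*y + 31.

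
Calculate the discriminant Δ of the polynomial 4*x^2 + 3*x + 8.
Δ = -119

For a quadratic a x^2 + b x + c the discriminant is Δ = b^2 - 4ac = (3)^2 - 4*(4)*(8) = 9 - (128) = -119.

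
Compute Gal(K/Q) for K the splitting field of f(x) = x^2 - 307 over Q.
Gal(K/Q) = Z/2Z (cyclic of order 2)

x^2 - 307 is irreducible over Q since 307 is not a rational square. The splitting field Q(sqrt(307)) has degree 2 over Q, and its unique nontrivial automorphism is sqrt(307) ↦ -sqrt(307). Hence Gal(Q(sqrt(307))/Q) = Z/2Z.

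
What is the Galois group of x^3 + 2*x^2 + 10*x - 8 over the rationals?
Gal(K/Q) = S_3 (symmetric group of order 6)

Compute the discriminant of x^3 + (2)*x^2 + (10)*x + (-8): Δ = -7952. Since Δ is not a rational square, the Galois group is not contained in A_3; it must be the full S_3 (irreducibility of the cubic rules out anything smaller).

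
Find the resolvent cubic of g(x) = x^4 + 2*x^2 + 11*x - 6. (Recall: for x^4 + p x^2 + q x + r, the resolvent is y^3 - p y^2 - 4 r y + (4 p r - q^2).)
h(y) = y^3 - 2*y^2 + 24*y - 169

Identify coefficients: p = 2, q = 11, r = -6.
Plug into h(y) = y^3 - p y^2 - 4 r y + (4 p r - q^2):
  h(y) = y^3 - (2) y^2 - 4*(-6) y + (4*(2)*(-6) - (11)^2)
       = y^3 + (-2) y^2 + (24) y + (-169).
Simplifying: h(y) = y^3 - 2*y^2 + 24*y - 169.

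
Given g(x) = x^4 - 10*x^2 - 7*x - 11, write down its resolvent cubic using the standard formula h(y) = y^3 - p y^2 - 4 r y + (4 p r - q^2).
h(y) = y^3 + 10*y^2 + 44*y + 391

Identify coefficients: p = -10, q = -7, r = -11.
Plug into h(y) = y^3 - p y^2 - 4 r y + (4 p r - q^2):
  h(y) = y^3 - (-10) y^2 - 4*(-11) y + (4*(-10)*(-11) - (-7)^2)
       = y^3 + (10) y^2 + (44) y + (391).
Simplifying: h(y) = y^3 + 10*y^2 + 44*y + 391.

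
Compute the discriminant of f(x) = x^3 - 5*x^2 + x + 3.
Δ = 1008

For x^3 + a x^2 + b x + c the discriminant is Δ = 18 a b c - 4 a^3 c + a^2 b^2 - 4 b^3 - 27 c^2.
Plug a = -5, b = 1, c = 3:
  18*(-5)*(1)*(3) - 4*(-5)^3*(3) + (-5)^2*(1)^2 - 4*(1)^3 - 27*(3)^2
  = -270 + (1500) + 25 + (-4) + (-243)
  = 1008.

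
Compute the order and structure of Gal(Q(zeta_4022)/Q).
|Gal(Q(zeta_4022)/Q)| = phi(4022) = 2010; group ≅ (Z/4022Z)^* ≅ Z/2010Z

The n-th cyclotomic polynomial Φ_4022(x) is the minimal polynomial of zeta_4022 over Q and has degree phi(4022) = 2010. So Q(zeta_4022) is a degree-2010 Galois extension with Galois group (Z/4022Z)^*. By CRT, (Z/4022Z)^* ≅ (Z/2Z)^* × (Z/2011Z)^*. Each prime-power unit group is (Z/2Z)^* ≅ trivial group (order 1); (Z/2011Z)^* ≅ Z/2010Z. Hence Gal(Q(zeta_4022)/Q) ≅ Z/2010Z.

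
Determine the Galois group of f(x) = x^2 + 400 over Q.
Gal(K/Q) = Z/2Z (cyclic of order 2)

x^2 + 400 is irreducible over Q since -400 is not a rational square. The splitting field Q(sqrt(-400)) has degree 2 over Q, and its unique nontrivial automorphism is sqrt(-400) ↦ -sqrt(-400). Hence Gal(Q(sqrt(-400))/Q) = Z/2Z.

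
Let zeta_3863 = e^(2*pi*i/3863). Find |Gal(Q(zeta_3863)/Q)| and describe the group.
|Gal(Q(zeta_3863)/Q)| = phi(3863) = 3862; group ≅ (Z/3863Z)^* ≅ Z/3862Z

The n-th cyclotomic polynomial Φ_3863(x) is the minimal polynomial of zeta_3863 over Q and has degree phi(3863) = 3862. So Q(zeta_3863) is a degree-3862 Galois extension with Galois group (Z/3863Z)^*. (Z/3863Z)^* is cyclic since 3863 is an odd prime power (or 4). Hence Gal(Q(zeta_3863)/Q) ≅ Z/3862Z.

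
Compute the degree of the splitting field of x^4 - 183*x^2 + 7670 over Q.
[K:Q] = 4

f factors as (x^2 - 65)(x^2 - 118); the splitting field is K = Q(sqrt(65), sqrt(118)). Since 65, 118, and 7670 are all non-squares in Q, the three subfields Q(sqrt(65)), Q(sqrt(118)), Q(sqrt(7670)) are distinct degree-2 extensions, so [K:Q] = 4 (Klein four Galois group).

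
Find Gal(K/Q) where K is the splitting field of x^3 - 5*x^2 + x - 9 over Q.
Gal(K/Q) = S_3 (symmetric group of order 6)

Compute the discriminant of x^3 + (-5)*x^2 + (1)*x + (-9): Δ = -5856. Since Δ is not a rational square, the Galois group is not contained in A_3; it must be the full S_3 (irreducibility of the cubic rules out anything smaller).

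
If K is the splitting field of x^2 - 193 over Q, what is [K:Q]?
[K:Q] = 2

The polynomial x^2 - 193 is irreducible over Q since 193 is not a perfect square. Its splitting field is Q(sqrt(193)), which has degree 2 over Q.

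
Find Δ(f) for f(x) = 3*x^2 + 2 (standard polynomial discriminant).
Δ = -24

For a quadratic a x^2 + b x + c the discriminant is Δ = b^2 - 4ac = (0)^2 - 4*(3)*(2) = 0 - (24) = -24.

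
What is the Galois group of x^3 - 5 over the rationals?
Gal(K/Q) = S_3 (symmetric group of order 6)

Compute the discriminant of x^3 + (0)*x^2 + (0)*x + (-5): Δ = -675. Since Δ is not a rational square, the Galois group is not contained in A_3; it must be the full S_3 (irreducibility of the cubic rules out anything smaller).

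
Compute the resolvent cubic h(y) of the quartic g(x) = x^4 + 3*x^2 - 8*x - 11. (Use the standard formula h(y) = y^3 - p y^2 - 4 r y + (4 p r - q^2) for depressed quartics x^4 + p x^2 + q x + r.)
h(y) = y^3 - 3*y^2 + 44*y - 196

Identify coefficients: p = 3, q = -8, r = -11.
Plug into h(y) = y^3 - p y^2 - 4 r y + (4 p r - q^2):
  h(y) = y^3 - (3) y^2 - 4*(-11) y + (4*(3)*(-11) - (-8)^2)
       = y^3 + (-3) y^2 + (44) y + (-196).
Simplifying: h(y) = y^3 - 3*y^2 + 44*y - 196.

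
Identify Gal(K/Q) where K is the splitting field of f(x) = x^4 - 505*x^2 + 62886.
Gal(K/Q) = V_4 (Klein four-group, Z/2Z × Z/2Z)

f factors as (x^2 - 282)(x^2 - 223), so the splitting field is K = Q(sqrt(282), sqrt(223)). The elements 282, 223, 62886 are all non-squares in Q, so sqrt(282) and sqrt(223) generate independent quadratic extensions. Thus [K:Q] = 4 and Gal(K/Q) is generated by the two order-2 automorphisms sqrt(282) ↦ -sqrt(282) and sqrt(223) ↦ -sqrt(223), giving V_4.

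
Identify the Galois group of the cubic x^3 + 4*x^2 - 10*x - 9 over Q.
Gal(K/Q) = S_3 (symmetric group of order 6)

Compute the discriminant of x^3 + (4)*x^2 + (-10)*x + (-9): Δ = 12197. Since Δ is not a rational square, the Galois group is not contained in A_3; it must be the full S_3 (irreducibility of the cubic rules out anything smaller).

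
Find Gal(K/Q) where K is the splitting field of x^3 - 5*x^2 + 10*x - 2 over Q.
Gal(K/Q) = S_3 (symmetric group of order 6)

Compute the discriminant of x^3 + (-5)*x^2 + (10)*x + (-2): Δ = -808. Since Δ is not a rational square, the Galois group is not contained in A_3; it must be the full S_3 (irreducibility of the cubic rules out anything smaller).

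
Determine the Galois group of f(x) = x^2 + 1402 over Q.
Gal(K/Q) = Z/2Z (cyclic of order 2)

x^2 + 1402 is irreducible over Q since -1402 is not a rational square. The splitting field Q(sqrt(-1402)) has degree 2 over Q, and its unique nontrivial automorphism is sqrt(-1402) ↦ -sqrt(-1402). Hence Gal(Q(sqrt(-1402))/Q) = Z/2Z.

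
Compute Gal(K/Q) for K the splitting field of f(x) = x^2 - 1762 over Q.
Gal(K/Q) = Z/2Z (cyclic of order 2)

x^2 - 1762 is irreducible over Q since 1762 is not a rational square. The splitting field Q(sqrt(1762)) has degree 2 over Q, and its unique nontrivial automorphism is sqrt(1762) ↦ -sqrt(1762). Hence Gal(Q(sqrt(1762))/Q) = Z/2Z.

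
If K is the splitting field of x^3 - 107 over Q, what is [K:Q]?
[K:Q] = 6

x^3 - 107 has one real root r = 107^(1/3) and two complex roots r*zeta_3, r*zeta_3^2 where zeta_3 = e^(2*pi*i/3). The splitting field is Q(r, zeta_3). [Q(r):Q] = 3 and [Q(zeta_3):Q] = 2 with gcd = 1, so [Q(r, zeta_3):Q] = 3 * 2 = 6.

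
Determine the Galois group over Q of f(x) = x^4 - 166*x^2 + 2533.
Gal(K/Q) = V_4 (Klein four-group, Z/2Z × Z/2Z)

f factors as (x^2 - 17)(x^2 - 149), so the splitting field is K = Q(sqrt(17), sqrt(149)). The elements 17, 149, 2533 are all non-squares in Q, so sqrt(17) and sqrt(149) generate independent quadratic extensions. Thus [K:Q] = 4 and Gal(K/Q) is generated by the two order-2 automorphisms sqrt(17) ↦ -sqrt(17) and sqrt(149) ↦ -sqrt(149), giving V_4.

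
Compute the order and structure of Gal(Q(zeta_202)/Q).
|Gal(Q(zeta_202)/Q)| = phi(202) = 100; group ≅ (Z/202Z)^* ≅ Z/100Z

The n-th cyclotomic polynomial Φ_202(x) is the minimal polynomial of zeta_202 over Q and has degree phi(202) = 100. So Q(zeta_202) is a degree-100 Galois extension with Galois group (Z/202Z)^*. By CRT, (Z/202Z)^* ≅ (Z/2Z)^* × (Z/101Z)^*. Each prime-power unit group is (Z/2Z)^* ≅ trivial group (order 1); (Z/101Z)^* ≅ Z/100Z. Hence Gal(Q(zeta_202)/Q) ≅ Z/100Z.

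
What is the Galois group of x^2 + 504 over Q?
Gal(K/Q) = Z/2Z (cyclic of order 2)

x^2 + 504 is irreducible over Q since -504 is not a rational square. The splitting field Q(sqrt(-504)) has degree 2 over Q, and its unique nontrivial automorphism is sqrt(-504) ↦ -sqrt(-504). Hence Gal(Q(sqrt(-504))/Q) = Z/2Z.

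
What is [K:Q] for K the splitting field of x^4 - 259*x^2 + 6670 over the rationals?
[K:Q] = 4

f factors as (x^2 - 230)(x^2 - 29); the splitting field is K = Q(sqrt(230), sqrt(29)). Since 230, 29, and 6670 are all non-squares in Q, the three subfields Q(sqrt(230)), Q(sqrt(29)), Q(sqrt(6670)) are distinct degree-2 extensions, so [K:Q] = 4 (Klein four Galois group).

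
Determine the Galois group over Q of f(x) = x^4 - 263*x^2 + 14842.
Gal(K/Q) = V_4 (Klein four-group, Z/2Z × Z/2Z)

f factors as (x^2 - 82)(x^2 - 181), so the splitting field is K = Q(sqrt(82), sqrt(181)). The elements 82, 181, 14842 are all non-squares in Q, so sqrt(82) and sqrt(181) generate independent quadratic extensions. Thus [K:Q] = 4 and Gal(K/Q) is generated by the two order-2 automorphisms sqrt(82) ↦ -sqrt(82) and sqrt(181) ↦ -sqrt(181), giving V_4.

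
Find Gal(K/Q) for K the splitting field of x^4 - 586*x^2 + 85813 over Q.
Gal(K/Q) = V_4 (Klein four-group, Z/2Z × Z/2Z)

f factors as (x^2 - 299)(x^2 - 287), so the splitting field is K = Q(sqrt(299), sqrt(287)). The elements 299, 287, 85813 are all non-squares in Q, so sqrt(299) and sqrt(287) generate independent quadratic extensions. Thus [K:Q] = 4 and Gal(K/Q) is generated by the two order-2 automorphisms sqrt(299) ↦ -sqrt(299) and sqrt(287) ↦ -sqrt(287), giving V_4.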